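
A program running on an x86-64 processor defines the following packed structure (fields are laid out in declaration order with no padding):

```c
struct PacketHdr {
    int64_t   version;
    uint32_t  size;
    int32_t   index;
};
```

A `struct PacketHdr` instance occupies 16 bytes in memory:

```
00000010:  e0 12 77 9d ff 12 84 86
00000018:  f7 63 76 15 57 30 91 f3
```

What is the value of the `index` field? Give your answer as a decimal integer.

`index` follows `version` (8 B), `size` (4 B), so it starts at offset 8 + 4 = 12 and occupies 4 bytes.
Bytes at offsets 12..15: 57 30 91 F3.
In little-endian order the low byte comes first in memory.
Reassemble most-significant byte first: F3 91 30 57 → 0xF3913057.
Top bit is set, so as a signed 32-bit value this is 0xF3913057 − 2^32 = -208588713.

-208588713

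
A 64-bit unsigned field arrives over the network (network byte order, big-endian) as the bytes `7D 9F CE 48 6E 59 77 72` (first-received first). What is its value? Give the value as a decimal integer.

In big-endian order the high byte comes first in memory.
The bytes are already most-significant first: 0x7D9FCE486E597772.
0x7D9FCE486E597772 = 9052180586522310514.

9052180586522310514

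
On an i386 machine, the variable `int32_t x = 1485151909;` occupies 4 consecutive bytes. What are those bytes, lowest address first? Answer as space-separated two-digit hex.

1485151909 in hexadecimal, padded to 32 bits, is 0x58859EA5.
Split into bytes (most-significant first): 58 85 9E A5.
Little-endian stores the least-significant byte at the lowest address.
So at ascending addresses the bytes are A5 9E 85 58.

A5 9E 85 58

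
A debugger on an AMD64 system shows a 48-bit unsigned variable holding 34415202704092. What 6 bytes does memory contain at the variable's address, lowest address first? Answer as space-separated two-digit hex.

DC 9A EE E9 4C 1F

34415202704092 in hexadecimal, padded to 48 bits, is 0x1F4CE9EE9ADC.
Split into bytes (most-significant first): 1F 4C E9 EE 9A DC.
Little-endian: lowest address holds the least-significant byte.
So at ascending addresses the bytes are DC 9A EE E9 4C 1F.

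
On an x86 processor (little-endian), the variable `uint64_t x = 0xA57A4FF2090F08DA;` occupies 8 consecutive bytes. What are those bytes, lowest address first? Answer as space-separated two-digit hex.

Split into bytes (most-significant first): A5 7A 4F F2 09 0F 08 DA.
In little-endian order the low byte comes first in memory.
So at ascending addresses the bytes are DA 08 0F 09 F2 4F 7A A5.

DA 08 0F 09 F2 4F 7A A5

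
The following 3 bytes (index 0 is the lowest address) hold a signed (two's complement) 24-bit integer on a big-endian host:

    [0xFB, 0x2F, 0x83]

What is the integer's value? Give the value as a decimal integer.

-315517

In big-endian order the high byte comes first in memory.
The bytes are already most-significant first: 0xFB2F83.
Top bit is set, so as a signed 24-bit value this is 0xFB2F83 − 2^24 = -315517.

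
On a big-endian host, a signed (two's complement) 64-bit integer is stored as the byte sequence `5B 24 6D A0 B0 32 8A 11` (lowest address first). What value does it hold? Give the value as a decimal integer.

In big-endian order the high byte comes first in memory.
The bytes are already most-significant first: 0x5B246DA0B0328A11.
0x5B246DA0B0328A11 = 6567494693531322897.

6567494693531322897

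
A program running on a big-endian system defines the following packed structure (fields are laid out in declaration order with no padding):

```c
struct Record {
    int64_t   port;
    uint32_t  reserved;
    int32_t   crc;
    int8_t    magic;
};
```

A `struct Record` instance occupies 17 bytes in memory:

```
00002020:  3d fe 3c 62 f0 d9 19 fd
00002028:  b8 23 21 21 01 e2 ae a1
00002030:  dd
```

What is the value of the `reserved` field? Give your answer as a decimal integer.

`reserved` follows `port` (8 bytes), so it starts at byte offset 8 and occupies 4 bytes.
Bytes at offsets 8..11: B8 23 21 21.
Big-endian stores the most-significant byte at the lowest address.
The bytes are already most-significant first: 0xB8232121.
0xB8232121 = 3089309985.

3089309985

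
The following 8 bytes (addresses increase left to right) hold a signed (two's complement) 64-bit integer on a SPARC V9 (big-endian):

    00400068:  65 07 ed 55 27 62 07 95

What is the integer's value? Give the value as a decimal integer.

7280048272656435093

Big-endian stores the most-significant byte at the lowest address.
The bytes are already most-significant first: 0x6507ED5527620795.
0x6507ED5527620795 = 7280048272656435093.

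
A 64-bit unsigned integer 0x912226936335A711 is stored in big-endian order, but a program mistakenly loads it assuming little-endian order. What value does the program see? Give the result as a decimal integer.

1272044121542238865

Stored big-endian, the bytes at ascending addresses are 91 22 26 93 63 35 A7 11.
Read back as little-endian, the first byte is least significant, giving 0x11A7356393262291.
0x11A7356393262291 = 1272044121542238865.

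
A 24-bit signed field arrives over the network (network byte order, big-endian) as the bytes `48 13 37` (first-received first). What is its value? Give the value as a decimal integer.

4723511

Big-endian stores the most-significant byte at the lowest address.
The bytes are already most-significant first: 0x481337.
0x481337 = 4723511.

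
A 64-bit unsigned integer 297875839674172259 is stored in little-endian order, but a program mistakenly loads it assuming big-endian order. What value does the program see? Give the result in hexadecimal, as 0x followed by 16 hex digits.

297875839674172259 in 64-bit hexadecimal is 0x0422447F7AF34363.
Stored little-endian, the bytes at ascending addresses are 63 43 F3 7A 7F 44 22 04.
Read back as big-endian, the last byte is least significant, giving 0x6343F37A7F442204.

0x6343F37A7F442204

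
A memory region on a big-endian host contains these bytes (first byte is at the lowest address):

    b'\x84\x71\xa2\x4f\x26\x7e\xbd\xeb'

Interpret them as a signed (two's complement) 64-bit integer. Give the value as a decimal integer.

-8903156527502803477

Big-endian stores the most-significant byte at the lowest address.
The bytes are already most-significant first: 0x8471A24F267EBDEB.
Top bit is set, so as a signed 64-bit value this is 0x8471A24F267EBDEB − 2^64 = -8903156527502803477.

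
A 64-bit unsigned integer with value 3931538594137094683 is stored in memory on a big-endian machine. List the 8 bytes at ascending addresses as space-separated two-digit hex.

36 8F A1 85 6C 47 BA 1B

3931538594137094683 in hexadecimal, padded to 64 bits, is 0x368FA1856C47BA1B.
Split into bytes (most-significant first): 36 8F A1 85 6C 47 BA 1B.
Big-endian: lowest address holds the most-significant byte.
So the memory order matches the most-significant-first order: 36 8F A1 85 6C 47 BA 1B.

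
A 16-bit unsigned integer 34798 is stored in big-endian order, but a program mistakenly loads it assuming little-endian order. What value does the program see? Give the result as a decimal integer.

34798 in 16-bit hexadecimal is 0x87EE.
Stored big-endian, the bytes at ascending addresses are 87 EE.
Read back as little-endian, the first byte is least significant, giving 0xEE87.
0xEE87 = 61063.

61063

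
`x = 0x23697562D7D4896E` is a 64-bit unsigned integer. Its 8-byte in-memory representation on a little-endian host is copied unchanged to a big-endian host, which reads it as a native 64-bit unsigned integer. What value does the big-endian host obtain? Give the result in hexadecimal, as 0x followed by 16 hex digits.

0x6E89D4D762756923

Stored little-endian, the bytes at ascending addresses are 6E 89 D4 D7 62 75 69 23.
Read back as big-endian, the last byte is least significant, giving 0x6E89D4D762756923.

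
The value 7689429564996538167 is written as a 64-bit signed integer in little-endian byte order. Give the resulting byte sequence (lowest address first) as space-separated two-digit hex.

7689429564996538167 in hexadecimal, padded to 64 bits, is 0x6AB65772F3014F37.
Split into bytes (most-significant first): 6A B6 57 72 F3 01 4F 37.
Little-endian: lowest address holds the least-significant byte.
So at ascending addresses the bytes are 37 4F 01 F3 72 57 B6 6A.

37 4F 01 F3 72 57 B6 6A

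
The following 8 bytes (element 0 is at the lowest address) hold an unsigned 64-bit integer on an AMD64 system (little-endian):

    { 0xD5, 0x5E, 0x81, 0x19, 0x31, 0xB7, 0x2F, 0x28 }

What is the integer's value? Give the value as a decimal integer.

2895734506931707605

In little-endian order the low byte comes first in memory.
Reassemble most-significant byte first: 28 2F B7 31 19 81 5E D5 → 0x282FB73119815ED5.
0x282FB73119815ED5 = 2895734506931707605.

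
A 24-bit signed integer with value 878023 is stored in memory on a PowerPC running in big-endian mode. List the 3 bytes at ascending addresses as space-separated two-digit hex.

878023 in hexadecimal, padded to 24 bits, is 0x0D65C7.
Split into bytes (most-significant first): 0D 65 C7.
Big-endian: lowest address holds the most-significant byte.
So the memory order matches the most-significant-first order: 0D 65 C7.

0D 65 C7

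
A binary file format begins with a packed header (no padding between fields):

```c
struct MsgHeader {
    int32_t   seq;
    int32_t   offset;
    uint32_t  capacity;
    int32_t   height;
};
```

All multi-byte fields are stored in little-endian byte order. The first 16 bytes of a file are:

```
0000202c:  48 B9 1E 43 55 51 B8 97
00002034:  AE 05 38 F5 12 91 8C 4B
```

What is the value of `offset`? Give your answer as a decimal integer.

`offset` follows `seq` (4 bytes), so it starts at byte offset 4 and occupies 4 bytes.
Bytes at offsets 4..7: 55 51 B8 97.
In little-endian order the low byte comes first in memory.
Reassemble most-significant byte first: 97 B8 51 55 → 0x97B85155.
Top bit is set, so as a signed 32-bit value this is 0x97B85155 − 2^32 = -1749528235.

-1749528235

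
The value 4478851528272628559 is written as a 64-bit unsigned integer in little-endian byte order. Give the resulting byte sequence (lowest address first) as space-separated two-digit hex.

4478851528272628559 in hexadecimal, padded to 64 bits, is 0x3E2813BC2867CB4F.
Split into bytes (most-significant first): 3E 28 13 BC 28 67 CB 4F.
Little-endian stores the least-significant byte at the lowest address.
So at ascending addresses the bytes are 4F CB 67 28 BC 13 28 3E.

4F CB 67 28 BC 13 28 3E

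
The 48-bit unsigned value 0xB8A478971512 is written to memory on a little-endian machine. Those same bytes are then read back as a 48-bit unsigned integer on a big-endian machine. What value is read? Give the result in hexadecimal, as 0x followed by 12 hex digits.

0x12159778A4B8

Stored little-endian, the bytes at ascending addresses are 12 15 97 78 A4 B8.
Read back as big-endian, the last byte is least significant, giving 0x12159778A4B8.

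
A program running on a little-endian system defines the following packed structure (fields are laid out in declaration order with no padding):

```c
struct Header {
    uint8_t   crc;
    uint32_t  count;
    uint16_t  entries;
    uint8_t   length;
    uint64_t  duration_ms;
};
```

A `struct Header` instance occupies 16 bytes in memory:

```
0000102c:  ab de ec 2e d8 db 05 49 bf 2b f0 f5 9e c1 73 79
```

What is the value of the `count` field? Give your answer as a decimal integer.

`count` follows `crc` (1 byte), so it starts at byte offset 1 and occupies 4 bytes.
Bytes at offsets 1..4: DE EC 2E D8.
Little-endian stores the least-significant byte at the lowest address.
Reassemble most-significant byte first: D8 2E EC DE → 0xD82EECDE.
0xD82EECDE = 3626953950.

3626953950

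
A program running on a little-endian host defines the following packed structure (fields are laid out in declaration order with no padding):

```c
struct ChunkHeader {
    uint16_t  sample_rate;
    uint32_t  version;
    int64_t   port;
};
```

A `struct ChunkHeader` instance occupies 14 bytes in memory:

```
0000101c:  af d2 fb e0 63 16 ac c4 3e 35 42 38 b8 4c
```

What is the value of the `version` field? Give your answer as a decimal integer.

`version` follows `sample_rate` (2 bytes), so it starts at byte offset 2 and occupies 4 bytes.
Bytes at offsets 2..5: FB E0 63 16.
In little-endian order the low byte comes first in memory.
Reassemble most-significant byte first: 16 63 E0 FB → 0x1663E0FB.
0x1663E0FB = 375644411.

375644411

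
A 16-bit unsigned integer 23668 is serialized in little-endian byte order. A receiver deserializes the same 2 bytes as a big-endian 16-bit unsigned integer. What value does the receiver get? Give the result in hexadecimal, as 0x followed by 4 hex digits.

23668 in 16-bit hexadecimal is 0x5C74.
Stored little-endian, the bytes at ascending addresses are 74 5C.
Read back as big-endian, the last byte is least significant, giving 0x745C.

0x745C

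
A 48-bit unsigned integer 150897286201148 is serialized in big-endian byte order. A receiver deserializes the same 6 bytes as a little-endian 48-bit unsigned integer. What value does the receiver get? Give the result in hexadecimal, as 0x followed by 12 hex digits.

0x3C3F24833D89

150897286201148 in 48-bit hexadecimal is 0x893D83243F3C.
Stored big-endian, the bytes at ascending addresses are 89 3D 83 24 3F 3C.
Read back as little-endian, the first byte is least significant, giving 0x3C3F24833D89.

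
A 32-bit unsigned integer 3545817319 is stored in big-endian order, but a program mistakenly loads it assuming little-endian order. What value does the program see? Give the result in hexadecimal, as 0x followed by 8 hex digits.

3545817319 in 32-bit hexadecimal is 0xD358E0E7.
Stored big-endian, the bytes at ascending addresses are D3 58 E0 E7.
Read back as little-endian, the first byte is least significant, giving 0xE7E058D3.

0xE7E058D3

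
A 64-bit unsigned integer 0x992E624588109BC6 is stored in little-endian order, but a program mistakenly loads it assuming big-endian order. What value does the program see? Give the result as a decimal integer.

Stored little-endian, the bytes at ascending addresses are C6 9B 10 88 45 62 2E 99.
Read back as big-endian, the last byte is least significant, giving 0xC69B108845622E99.
0xC69B108845622E99 = 14311050418365542041.

14311050418365542041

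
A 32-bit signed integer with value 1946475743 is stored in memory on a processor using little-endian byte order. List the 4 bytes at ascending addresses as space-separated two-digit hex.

1946475743 in hexadecimal, padded to 32 bits, is 0x7404DCDF.
Split into bytes (most-significant first): 74 04 DC DF.
In little-endian order the low byte comes first in memory.
So at ascending addresses the bytes are DF DC 04 74.

DF DC 04 74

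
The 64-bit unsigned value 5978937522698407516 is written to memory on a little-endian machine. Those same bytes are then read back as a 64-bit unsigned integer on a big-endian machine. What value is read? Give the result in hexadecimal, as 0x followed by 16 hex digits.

5978937522698407516 in 64-bit hexadecimal is 0x52F973FFC6B14E5C.
Stored little-endian, the bytes at ascending addresses are 5C 4E B1 C6 FF 73 F9 52.
Read back as big-endian, the last byte is least significant, giving 0x5C4EB1C6FF73F952.

0x5C4EB1C6FF73F952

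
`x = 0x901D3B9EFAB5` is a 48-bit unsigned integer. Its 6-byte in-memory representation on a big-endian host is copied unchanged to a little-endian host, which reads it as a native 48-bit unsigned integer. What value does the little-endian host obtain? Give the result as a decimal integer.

200088001125776

Stored big-endian, the bytes at ascending addresses are 90 1D 3B 9E FA B5.
Read back as little-endian, the first byte is least significant, giving 0xB5FA9E3B1D90.
0xB5FA9E3B1D90 = 200088001125776.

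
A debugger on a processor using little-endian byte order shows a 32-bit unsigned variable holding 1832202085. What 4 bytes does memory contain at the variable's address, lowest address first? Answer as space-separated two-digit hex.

65 2F 35 6D

1832202085 in hexadecimal, padded to 32 bits, is 0x6D352F65.
Split into bytes (most-significant first): 6D 35 2F 65.
Little-endian: lowest address holds the least-significant byte.
So at ascending addresses the bytes are 65 2F 35 6D.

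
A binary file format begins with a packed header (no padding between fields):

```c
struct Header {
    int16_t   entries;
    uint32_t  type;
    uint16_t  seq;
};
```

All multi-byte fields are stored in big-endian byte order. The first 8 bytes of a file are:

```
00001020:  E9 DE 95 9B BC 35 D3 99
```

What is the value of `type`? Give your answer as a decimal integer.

2510011445

`type` follows `entries` (2 bytes), so it starts at byte offset 2 and occupies 4 bytes.
Bytes at offsets 2..5: 95 9B BC 35.
Big-endian stores the most-significant byte at the lowest address.
The bytes are already most-significant first: 0x959BBC35.
0x959BBC35 = 2510011445.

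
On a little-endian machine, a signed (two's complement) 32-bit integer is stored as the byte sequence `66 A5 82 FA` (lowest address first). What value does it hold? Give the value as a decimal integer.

-92101274

Little-endian stores the least-significant byte at the lowest address.
Reassemble most-significant byte first: FA 82 A5 66 → 0xFA82A566.
Top bit is set, so as a signed 32-bit value this is 0xFA82A566 − 2^32 = -92101274.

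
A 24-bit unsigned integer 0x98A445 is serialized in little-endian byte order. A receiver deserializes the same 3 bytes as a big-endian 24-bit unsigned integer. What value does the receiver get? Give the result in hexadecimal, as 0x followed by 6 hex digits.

Stored little-endian, the bytes at ascending addresses are 45 A4 98.
Read back as big-endian, the last byte is least significant, giving 0x45A498.

0x45A498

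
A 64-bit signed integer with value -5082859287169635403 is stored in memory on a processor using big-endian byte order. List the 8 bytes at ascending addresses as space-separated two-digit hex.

B9 76 0E 68 90 F5 6B B5

Two's complement of -5082859287169635403 in 64 bits: 5082859287169635403 = 0x4689F1976F0A944B; invert → 0xB9760E6890F56BB4; add 1 → 0xB9760E6890F56BB5.
Split into bytes (most-significant first): B9 76 0E 68 90 F5 6B B5.
Big-endian stores the most-significant byte at the lowest address.
So the memory order matches the most-significant-first order: B9 76 0E 68 90 F5 6B B5.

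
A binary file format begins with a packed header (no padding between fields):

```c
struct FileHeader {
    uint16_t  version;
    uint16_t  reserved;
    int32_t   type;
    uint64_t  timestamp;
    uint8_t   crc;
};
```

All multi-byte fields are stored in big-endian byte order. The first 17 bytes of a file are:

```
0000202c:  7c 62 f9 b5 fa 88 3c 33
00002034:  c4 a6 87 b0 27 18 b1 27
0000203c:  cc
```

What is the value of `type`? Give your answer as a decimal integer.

`type` follows `version` (2 B), `reserved` (2 B), so it starts at offset 2 + 2 = 4 and occupies 4 bytes.
Bytes at offsets 4..7: FA 88 3C 33.
In big-endian order the high byte comes first in memory.
The bytes are already most-significant first: 0xFA883C33.
Top bit is set, so as a signed 32-bit value this is 0xFA883C33 − 2^32 = -91734989.

-91734989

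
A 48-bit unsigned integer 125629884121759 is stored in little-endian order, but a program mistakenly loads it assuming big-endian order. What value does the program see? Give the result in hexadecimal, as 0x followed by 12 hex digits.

0x9FC29D7C4272

125629884121759 in 48-bit hexadecimal is 0x72427C9DC29F.
Stored little-endian, the bytes at ascending addresses are 9F C2 9D 7C 42 72.
Read back as big-endian, the last byte is least significant, giving 0x9FC29D7C4272.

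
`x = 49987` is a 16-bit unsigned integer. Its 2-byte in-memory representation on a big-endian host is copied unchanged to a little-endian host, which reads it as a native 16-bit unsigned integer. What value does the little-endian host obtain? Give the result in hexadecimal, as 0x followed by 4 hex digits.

49987 in 16-bit hexadecimal is 0xC343.
Stored big-endian, the bytes at ascending addresses are C3 43.
Read back as little-endian, the first byte is least significant, giving 0x43C3.

0x43C3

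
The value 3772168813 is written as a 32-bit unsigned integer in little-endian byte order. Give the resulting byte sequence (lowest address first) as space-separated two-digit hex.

3772168813 in hexadecimal, padded to 32 bits, is 0xE0D6BA6D.
Split into bytes (most-significant first): E0 D6 BA 6D.
In little-endian order the low byte comes first in memory.
So at ascending addresses the bytes are 6D BA D6 E0.

6D BA D6 E0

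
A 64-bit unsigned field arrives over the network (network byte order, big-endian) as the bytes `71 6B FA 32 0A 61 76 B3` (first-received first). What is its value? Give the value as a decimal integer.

8172901041623365299

In big-endian order the high byte comes first in memory.
The bytes are already most-significant first: 0x716BFA320A6176B3.
0x716BFA320A6176B3 = 8172901041623365299.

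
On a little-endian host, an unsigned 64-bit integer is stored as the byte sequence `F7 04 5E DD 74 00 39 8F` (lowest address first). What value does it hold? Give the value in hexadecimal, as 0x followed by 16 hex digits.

Little-endian: lowest address holds the least-significant byte.
Reassemble most-significant byte first: 8F 39 00 74 DD 5E 04 F7 → 0x8F390074DD5E04F7.

0x8F390074DD5E04F7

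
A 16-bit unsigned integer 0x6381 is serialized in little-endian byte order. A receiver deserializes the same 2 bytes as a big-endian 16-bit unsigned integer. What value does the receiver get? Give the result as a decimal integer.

33123

Stored little-endian, the bytes at ascending addresses are 81 63.
Read back as big-endian, the last byte is least significant, giving 0x8163.
0x8163 = 33123.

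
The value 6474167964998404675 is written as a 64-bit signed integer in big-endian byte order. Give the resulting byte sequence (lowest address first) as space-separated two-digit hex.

6474167964998404675 in hexadecimal, padded to 64 bits, is 0x59D8DD7669F18A43.
Split into bytes (most-significant first): 59 D8 DD 76 69 F1 8A 43.
Big-endian: lowest address holds the most-significant byte.
So the memory order matches the most-significant-first order: 59 D8 DD 76 69 F1 8A 43.

59 D8 DD 76 69 F1 8A 43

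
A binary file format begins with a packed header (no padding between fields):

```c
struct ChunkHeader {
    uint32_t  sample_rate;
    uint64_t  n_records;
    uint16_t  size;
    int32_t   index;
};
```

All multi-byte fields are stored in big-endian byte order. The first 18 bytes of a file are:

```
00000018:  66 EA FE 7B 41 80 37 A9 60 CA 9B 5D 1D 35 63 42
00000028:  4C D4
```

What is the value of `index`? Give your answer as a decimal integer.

`index` follows `sample_rate` (4 B), `n_records` (8 B), `size` (2 B), so it starts at offset 4 + 8 + 2 = 14 and occupies 4 bytes.
Bytes at offsets 14..17: 63 42 4C D4.
Big-endian stores the most-significant byte at the lowest address.
The bytes are already most-significant first: 0x63424CD4.
0x63424CD4 = 1665289428.

1665289428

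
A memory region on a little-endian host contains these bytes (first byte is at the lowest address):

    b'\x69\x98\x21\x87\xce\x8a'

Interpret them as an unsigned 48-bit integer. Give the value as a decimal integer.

Little-endian stores the least-significant byte at the lowest address.
Reassemble most-significant byte first: 8A CE 87 21 98 69 → 0x8ACE87219869.
0x8ACE87219869 = 152619635021929.

152619635021929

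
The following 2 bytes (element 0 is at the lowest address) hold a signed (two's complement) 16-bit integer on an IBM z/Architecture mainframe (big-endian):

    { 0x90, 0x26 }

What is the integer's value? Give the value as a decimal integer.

Big-endian: lowest address holds the most-significant byte.
The bytes are already most-significant first: 0x9026.
Top bit is set, so as a signed 16-bit value this is 0x9026 − 2^16 = -28634.

-28634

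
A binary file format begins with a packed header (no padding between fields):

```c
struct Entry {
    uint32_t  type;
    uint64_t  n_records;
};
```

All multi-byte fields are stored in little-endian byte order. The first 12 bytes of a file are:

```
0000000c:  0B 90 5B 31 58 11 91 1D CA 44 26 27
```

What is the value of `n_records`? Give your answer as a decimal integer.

`n_records` follows `type` (4 bytes), so it starts at byte offset 4 and occupies 8 bytes.
Bytes at offsets 4..11: 58 11 91 1D CA 44 26 27.
Little-endian: lowest address holds the least-significant byte.
Reassemble most-significant byte first: 27 26 44 CA 1D 91 11 58 → 0x272644CA1D911158.
0x272644CA1D911158 = 2821017851464323416.

2821017851464323416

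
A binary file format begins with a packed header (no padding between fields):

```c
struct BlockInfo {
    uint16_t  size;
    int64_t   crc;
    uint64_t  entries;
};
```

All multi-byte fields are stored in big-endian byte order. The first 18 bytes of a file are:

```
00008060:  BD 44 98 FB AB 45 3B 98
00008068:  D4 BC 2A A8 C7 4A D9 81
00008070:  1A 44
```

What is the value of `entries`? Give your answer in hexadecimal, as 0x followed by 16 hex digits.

`entries` follows `size` (2 B), `crc` (8 B), so it starts at offset 2 + 8 = 10 and occupies 8 bytes.
Bytes at offsets 10..17: 2A A8 C7 4A D9 81 1A 44.
Big-endian: lowest address holds the most-significant byte.
The bytes are already most-significant first: 0x2AA8C74AD9811A44.

0x2AA8C74AD9811A44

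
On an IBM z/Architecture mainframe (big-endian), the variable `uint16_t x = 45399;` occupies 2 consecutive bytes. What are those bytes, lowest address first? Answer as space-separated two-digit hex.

45399 in hexadecimal, padded to 16 bits, is 0xB157.
Split into bytes (most-significant first): B1 57.
Big-endian: lowest address holds the most-significant byte.
So the memory order matches the most-significant-first order: B1 57.

B1 57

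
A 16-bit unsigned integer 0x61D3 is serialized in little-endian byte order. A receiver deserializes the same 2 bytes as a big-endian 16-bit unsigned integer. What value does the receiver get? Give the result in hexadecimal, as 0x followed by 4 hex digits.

0xD361

Stored little-endian, the bytes at ascending addresses are D3 61.
Read back as big-endian, the last byte is least significant, giving 0xD361.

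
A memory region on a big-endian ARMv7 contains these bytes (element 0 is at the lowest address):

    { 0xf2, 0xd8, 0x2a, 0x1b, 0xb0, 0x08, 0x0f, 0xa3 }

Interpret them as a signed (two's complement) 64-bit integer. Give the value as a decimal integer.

-947961423155687517

In big-endian order the high byte comes first in memory.
The bytes are already most-significant first: 0xF2D82A1BB0080FA3.
Top bit is set, so as a signed 64-bit value this is 0xF2D82A1BB0080FA3 − 2^64 = -947961423155687517.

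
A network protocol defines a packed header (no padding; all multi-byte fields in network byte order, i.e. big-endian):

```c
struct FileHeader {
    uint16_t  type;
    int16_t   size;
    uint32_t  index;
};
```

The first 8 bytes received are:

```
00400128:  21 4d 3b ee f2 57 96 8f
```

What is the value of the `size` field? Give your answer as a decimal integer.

`size` follows `type` (2 bytes), so it starts at byte offset 2 and occupies 2 bytes.
Bytes at offsets 2..3: 3B EE.
Big-endian: lowest address holds the most-significant byte.
The bytes are already most-significant first: 0x3BEE.
0x3BEE = 15342.

15342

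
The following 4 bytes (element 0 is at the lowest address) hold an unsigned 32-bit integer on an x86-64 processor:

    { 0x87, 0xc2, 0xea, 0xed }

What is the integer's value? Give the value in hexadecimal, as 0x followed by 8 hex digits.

Little-endian stores the least-significant byte at the lowest address.
Reassemble most-significant byte first: ED EA C2 87 → 0xEDEAC287.

0xEDEAC287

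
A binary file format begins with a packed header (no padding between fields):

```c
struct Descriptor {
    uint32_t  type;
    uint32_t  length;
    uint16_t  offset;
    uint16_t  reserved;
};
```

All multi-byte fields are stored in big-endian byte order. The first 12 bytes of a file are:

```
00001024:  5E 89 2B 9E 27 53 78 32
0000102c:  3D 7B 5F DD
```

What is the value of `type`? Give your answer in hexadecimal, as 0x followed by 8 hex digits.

`type` is the first field, at byte offset 0, occupying 4 bytes.
Bytes at offsets 0..3: 5E 89 2B 9E.
In big-endian order the high byte comes first in memory.
The bytes are already most-significant first: 0x5E892B9E.

0x5E892B9E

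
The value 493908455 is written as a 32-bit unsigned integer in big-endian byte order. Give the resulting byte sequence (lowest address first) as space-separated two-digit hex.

1D 70 71 E7

493908455 in hexadecimal, padded to 32 bits, is 0x1D7071E7.
Split into bytes (most-significant first): 1D 70 71 E7.
Big-endian stores the most-significant byte at the lowest address.
So the memory order matches the most-significant-first order: 1D 70 71 E7.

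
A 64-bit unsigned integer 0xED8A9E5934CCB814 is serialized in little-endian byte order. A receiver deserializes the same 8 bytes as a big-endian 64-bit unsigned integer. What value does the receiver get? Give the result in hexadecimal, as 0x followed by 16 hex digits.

Stored little-endian, the bytes at ascending addresses are 14 B8 CC 34 59 9E 8A ED.
Read back as big-endian, the last byte is least significant, giving 0x14B8CC34599E8AED.

0x14B8CC34599E8AED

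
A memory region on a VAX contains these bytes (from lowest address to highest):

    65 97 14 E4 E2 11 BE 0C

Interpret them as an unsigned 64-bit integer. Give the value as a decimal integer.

918191040216995685

In little-endian order the low byte comes first in memory.
Reassemble most-significant byte first: 0C BE 11 E2 E4 14 97 65 → 0x0CBE11E2E4149765.
0x0CBE11E2E4149765 = 918191040216995685.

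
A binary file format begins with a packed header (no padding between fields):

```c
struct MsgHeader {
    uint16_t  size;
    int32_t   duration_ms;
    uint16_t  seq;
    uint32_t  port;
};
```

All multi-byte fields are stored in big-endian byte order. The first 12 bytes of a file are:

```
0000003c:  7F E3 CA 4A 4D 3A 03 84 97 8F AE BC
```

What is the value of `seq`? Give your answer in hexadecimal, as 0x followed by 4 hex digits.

`seq` follows `size` (2 B), `duration_ms` (4 B), so it starts at offset 2 + 4 = 6 and occupies 2 bytes.
Bytes at offsets 6..7: 03 84.
Big-endian stores the most-significant byte at the lowest address.
The bytes are already most-significant first: 0x0384.

0x0384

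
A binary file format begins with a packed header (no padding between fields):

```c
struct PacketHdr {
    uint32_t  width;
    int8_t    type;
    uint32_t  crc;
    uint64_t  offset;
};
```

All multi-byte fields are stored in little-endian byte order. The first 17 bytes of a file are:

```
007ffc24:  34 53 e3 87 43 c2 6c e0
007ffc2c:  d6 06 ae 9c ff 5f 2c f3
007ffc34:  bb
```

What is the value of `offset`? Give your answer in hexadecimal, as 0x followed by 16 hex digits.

0xBBF32C5FFF9CAE06

`offset` follows `width` (4 B), `type` (1 B), `crc` (4 B), so it starts at offset 4 + 1 + 4 = 9 and occupies 8 bytes.
Bytes at offsets 9..16: 06 AE 9C FF 5F 2C F3 BB.
Little-endian: lowest address holds the least-significant byte.
Reassemble most-significant byte first: BB F3 2C 5F FF 9C AE 06 → 0xBBF32C5FFF9CAE06.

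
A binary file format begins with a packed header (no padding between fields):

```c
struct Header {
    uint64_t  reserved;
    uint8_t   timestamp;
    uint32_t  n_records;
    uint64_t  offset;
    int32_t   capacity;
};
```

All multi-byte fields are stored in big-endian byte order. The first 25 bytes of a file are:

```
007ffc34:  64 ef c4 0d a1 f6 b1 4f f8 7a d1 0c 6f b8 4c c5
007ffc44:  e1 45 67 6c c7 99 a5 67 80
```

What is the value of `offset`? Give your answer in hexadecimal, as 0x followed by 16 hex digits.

0xB84CC5E145676CC7

`offset` follows `reserved` (8 B), `timestamp` (1 B), `n_records` (4 B), so it starts at offset 8 + 1 + 4 = 13 and occupies 8 bytes.
Bytes at offsets 13..20: B8 4C C5 E1 45 67 6C C7.
In big-endian order the high byte comes first in memory.
The bytes are already most-significant first: 0xB84CC5E145676CC7.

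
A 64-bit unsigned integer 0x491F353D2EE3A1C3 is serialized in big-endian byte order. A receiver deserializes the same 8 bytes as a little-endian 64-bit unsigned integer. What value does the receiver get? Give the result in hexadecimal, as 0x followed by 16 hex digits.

0xC3A1E32E3D351F49

Stored big-endian, the bytes at ascending addresses are 49 1F 35 3D 2E E3 A1 C3.
Read back as little-endian, the first byte is least significant, giving 0xC3A1E32E3D351F49.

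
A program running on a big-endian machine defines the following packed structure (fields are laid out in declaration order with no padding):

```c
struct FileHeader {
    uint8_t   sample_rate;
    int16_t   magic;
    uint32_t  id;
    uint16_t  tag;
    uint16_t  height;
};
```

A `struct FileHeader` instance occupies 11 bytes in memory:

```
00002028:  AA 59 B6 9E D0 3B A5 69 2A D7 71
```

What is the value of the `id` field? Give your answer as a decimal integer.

2664446885

`id` follows `sample_rate` (1 B), `magic` (2 B), so it starts at offset 1 + 2 = 3 and occupies 4 bytes.
Bytes at offsets 3..6: 9E D0 3B A5.
In big-endian order the high byte comes first in memory.
The bytes are already most-significant first: 0x9ED03BA5.
0x9ED03BA5 = 2664446885.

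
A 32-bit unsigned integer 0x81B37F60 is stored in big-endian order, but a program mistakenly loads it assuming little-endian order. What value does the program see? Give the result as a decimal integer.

Stored big-endian, the bytes at ascending addresses are 81 B3 7F 60.
Read back as little-endian, the first byte is least significant, giving 0x607FB381.
0x607FB381 = 1618981761.

1618981761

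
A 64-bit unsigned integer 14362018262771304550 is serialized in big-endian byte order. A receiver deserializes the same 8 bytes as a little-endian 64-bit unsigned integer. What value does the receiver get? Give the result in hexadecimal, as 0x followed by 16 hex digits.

0x6608284A842350C7

14362018262771304550 in 64-bit hexadecimal is 0xC75023844A280866.
Stored big-endian, the bytes at ascending addresses are C7 50 23 84 4A 28 08 66.
Read back as little-endian, the first byte is least significant, giving 0x6608284A842350C7.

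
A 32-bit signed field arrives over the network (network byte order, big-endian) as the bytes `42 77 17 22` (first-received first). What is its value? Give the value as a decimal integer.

In big-endian order the high byte comes first in memory.
The bytes are already most-significant first: 0x42771722.
0x42771722 = 1115100962.

1115100962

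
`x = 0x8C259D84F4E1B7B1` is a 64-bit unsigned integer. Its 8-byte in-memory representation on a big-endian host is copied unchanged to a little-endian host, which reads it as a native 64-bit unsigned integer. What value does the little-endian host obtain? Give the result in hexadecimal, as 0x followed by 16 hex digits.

Stored big-endian, the bytes at ascending addresses are 8C 25 9D 84 F4 E1 B7 B1.
Read back as little-endian, the first byte is least significant, giving 0xB1B7E1F4849D258C.

0xB1B7E1F4849D258C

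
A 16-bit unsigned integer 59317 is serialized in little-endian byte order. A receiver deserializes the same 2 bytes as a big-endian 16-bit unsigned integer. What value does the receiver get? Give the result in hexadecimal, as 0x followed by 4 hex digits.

59317 in 16-bit hexadecimal is 0xE7B5.
Stored little-endian, the bytes at ascending addresses are B5 E7.
Read back as big-endian, the last byte is least significant, giving 0xB5E7.

0xB5E7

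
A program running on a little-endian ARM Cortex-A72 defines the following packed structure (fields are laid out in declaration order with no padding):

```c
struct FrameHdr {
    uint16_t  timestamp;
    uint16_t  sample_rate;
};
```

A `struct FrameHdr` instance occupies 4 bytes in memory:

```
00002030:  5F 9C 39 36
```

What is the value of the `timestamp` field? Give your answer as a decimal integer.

40031

`timestamp` is the first field, at byte offset 0, occupying 2 bytes.
Bytes at offsets 0..1: 5F 9C.
In little-endian order the low byte comes first in memory.
Reassemble most-significant byte first: 9C 5F → 0x9C5F.
0x9C5F = 40031.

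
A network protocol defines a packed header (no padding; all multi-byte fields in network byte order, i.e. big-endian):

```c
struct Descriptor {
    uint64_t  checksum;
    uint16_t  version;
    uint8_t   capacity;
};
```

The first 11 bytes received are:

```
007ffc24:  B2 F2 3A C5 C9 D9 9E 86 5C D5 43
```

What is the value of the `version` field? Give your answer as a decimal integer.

23765

`version` follows `checksum` (8 bytes), so it starts at byte offset 8 and occupies 2 bytes.
Bytes at offsets 8..9: 5C D5.
Big-endian stores the most-significant byte at the lowest address.
The bytes are already most-significant first: 0x5CD5.
0x5CD5 = 23765.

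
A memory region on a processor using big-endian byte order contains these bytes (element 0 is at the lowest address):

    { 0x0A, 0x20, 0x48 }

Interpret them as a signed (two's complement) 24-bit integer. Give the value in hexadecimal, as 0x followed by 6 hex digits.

Big-endian stores the most-significant byte at the lowest address.
The bytes are already most-significant first: 0x0A2048.

0x0A2048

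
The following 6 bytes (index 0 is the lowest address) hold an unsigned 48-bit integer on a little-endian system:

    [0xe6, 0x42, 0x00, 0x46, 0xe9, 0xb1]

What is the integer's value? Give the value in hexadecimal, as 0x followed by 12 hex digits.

Little-endian stores the least-significant byte at the lowest address.
Reassemble most-significant byte first: B1 E9 46 00 42 E6 → 0xB1E9460042E6.

0xB1E9460042E6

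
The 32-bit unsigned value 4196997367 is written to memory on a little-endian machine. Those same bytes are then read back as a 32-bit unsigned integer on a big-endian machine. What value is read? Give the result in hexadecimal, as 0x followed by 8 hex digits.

4196997367 in 32-bit hexadecimal is 0xFA2918F7.
Stored little-endian, the bytes at ascending addresses are F7 18 29 FA.
Read back as big-endian, the last byte is least significant, giving 0xF71829FA.

0xF71829FA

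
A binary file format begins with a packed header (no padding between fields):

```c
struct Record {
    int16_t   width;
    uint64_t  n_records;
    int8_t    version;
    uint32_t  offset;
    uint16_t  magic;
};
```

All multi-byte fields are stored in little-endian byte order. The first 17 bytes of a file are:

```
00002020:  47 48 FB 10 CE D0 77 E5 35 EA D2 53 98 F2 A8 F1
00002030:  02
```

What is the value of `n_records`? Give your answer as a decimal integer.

`n_records` follows `width` (2 bytes), so it starts at byte offset 2 and occupies 8 bytes.
Bytes at offsets 2..9: FB 10 CE D0 77 E5 35 EA.
In little-endian order the low byte comes first in memory.
Reassemble most-significant byte first: EA 35 E5 77 D0 CE 10 FB → 0xEA35E577D0CE10FB.
0xEA35E577D0CE10FB = 16876647481407836411.

16876647481407836411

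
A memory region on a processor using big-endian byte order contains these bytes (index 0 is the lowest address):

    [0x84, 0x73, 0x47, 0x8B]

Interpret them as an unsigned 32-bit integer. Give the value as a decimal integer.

2222147467

Big-endian: lowest address holds the most-significant byte.
The bytes are already most-significant first: 0x8473478B.
0x8473478B = 2222147467.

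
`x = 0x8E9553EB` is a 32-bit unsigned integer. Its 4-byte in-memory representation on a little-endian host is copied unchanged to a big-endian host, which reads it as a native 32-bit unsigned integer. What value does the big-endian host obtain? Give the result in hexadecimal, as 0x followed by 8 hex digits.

0xEB53958E

Stored little-endian, the bytes at ascending addresses are EB 53 95 8E.
Read back as big-endian, the last byte is least significant, giving 0xEB53958E.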